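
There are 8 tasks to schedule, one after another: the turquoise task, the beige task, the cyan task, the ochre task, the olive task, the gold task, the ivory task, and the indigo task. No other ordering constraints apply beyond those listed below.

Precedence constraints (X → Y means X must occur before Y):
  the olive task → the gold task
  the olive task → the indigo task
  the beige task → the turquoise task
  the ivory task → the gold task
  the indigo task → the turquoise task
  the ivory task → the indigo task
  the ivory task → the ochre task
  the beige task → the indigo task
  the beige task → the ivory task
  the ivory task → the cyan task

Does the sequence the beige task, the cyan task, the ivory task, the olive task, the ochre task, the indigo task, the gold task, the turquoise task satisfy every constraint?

The sequence places the cyan task ahead of the ivory task.
Since the ivory task is required before the cyan task, the ordering is invalid.

No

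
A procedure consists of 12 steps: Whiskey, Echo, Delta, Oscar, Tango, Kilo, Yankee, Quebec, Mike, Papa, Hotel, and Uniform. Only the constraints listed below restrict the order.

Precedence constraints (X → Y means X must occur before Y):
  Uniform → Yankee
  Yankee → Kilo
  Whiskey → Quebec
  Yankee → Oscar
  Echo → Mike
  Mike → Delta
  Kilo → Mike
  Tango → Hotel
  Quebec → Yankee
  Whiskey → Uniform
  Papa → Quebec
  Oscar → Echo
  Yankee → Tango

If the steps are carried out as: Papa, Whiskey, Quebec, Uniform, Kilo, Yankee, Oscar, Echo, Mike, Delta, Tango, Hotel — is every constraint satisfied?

The sequence places Kilo ahead of Yankee.
But one of the constraints requires Yankee before Kilo, so this ordering violates it.

No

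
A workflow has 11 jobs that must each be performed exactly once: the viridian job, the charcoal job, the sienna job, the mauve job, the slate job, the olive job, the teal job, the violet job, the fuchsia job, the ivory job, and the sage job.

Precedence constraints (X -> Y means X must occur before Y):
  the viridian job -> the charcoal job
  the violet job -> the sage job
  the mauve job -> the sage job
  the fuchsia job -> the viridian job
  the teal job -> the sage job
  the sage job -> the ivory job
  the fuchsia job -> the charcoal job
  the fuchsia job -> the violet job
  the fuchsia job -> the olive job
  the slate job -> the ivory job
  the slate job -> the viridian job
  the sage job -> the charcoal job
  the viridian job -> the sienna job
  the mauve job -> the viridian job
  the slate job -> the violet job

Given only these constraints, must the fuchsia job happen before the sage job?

Yes

Following the dependencies: the fuchsia job → the violet job → the sage job.
So the fuchsia job must precede the sage job in any valid ordering.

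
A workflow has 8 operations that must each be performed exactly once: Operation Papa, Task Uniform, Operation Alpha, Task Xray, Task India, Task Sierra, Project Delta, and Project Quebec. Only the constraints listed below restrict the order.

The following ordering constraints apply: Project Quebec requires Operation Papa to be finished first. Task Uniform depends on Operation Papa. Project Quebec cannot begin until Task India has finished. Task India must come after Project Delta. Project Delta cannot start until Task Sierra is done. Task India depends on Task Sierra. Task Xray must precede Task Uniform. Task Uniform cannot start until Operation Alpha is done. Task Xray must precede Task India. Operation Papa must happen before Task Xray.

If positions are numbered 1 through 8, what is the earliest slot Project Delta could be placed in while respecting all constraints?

Working backwards through the constraints from Project Delta, its only required predecessor is Task Sierra.
With 1 mandatory predecessor, the earliest Project Delta can sit is position 1+1 = 2, and placing just that one first achieves it.

2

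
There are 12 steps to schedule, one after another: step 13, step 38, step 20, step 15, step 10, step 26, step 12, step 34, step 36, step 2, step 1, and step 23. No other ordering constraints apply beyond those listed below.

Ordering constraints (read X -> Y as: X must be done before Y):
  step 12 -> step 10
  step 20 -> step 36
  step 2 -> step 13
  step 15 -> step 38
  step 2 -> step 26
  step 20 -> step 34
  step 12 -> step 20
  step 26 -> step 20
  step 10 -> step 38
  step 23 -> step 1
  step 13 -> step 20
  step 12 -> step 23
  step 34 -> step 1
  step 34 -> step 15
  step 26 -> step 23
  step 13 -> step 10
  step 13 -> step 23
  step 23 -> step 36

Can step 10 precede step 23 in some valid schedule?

Yes

Nothing in the constraints forces step 23 before step 10 — there is no chain from step 23 to step 10.
So a valid ordering placing step 10 earlier than step 23 exists.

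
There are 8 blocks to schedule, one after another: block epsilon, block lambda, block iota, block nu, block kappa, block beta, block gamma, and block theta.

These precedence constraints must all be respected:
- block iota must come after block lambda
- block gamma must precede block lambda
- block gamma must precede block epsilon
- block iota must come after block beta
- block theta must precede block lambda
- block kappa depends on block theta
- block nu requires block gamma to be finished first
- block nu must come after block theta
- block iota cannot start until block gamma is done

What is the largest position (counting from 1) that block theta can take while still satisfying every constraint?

The blocks that are forced after block theta, directly or by a chain of constraints, are block lambda, block iota, block nu, block kappa. That's 4 blocks.
So at least 4 blocks follow block theta, putting block theta no later than position 4. That position is achievable by scheduling everything else first.

4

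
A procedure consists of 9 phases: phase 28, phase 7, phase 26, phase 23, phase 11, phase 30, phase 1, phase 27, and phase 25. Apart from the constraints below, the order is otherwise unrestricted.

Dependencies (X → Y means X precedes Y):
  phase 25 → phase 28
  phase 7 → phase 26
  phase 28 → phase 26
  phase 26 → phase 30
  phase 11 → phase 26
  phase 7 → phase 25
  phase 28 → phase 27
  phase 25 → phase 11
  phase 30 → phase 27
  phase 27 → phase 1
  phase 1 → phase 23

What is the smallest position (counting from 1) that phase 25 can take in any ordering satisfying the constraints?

The only phase forced before phase 25 (directly or transitively) is phase 7.
So at minimum 1 phase comes before phase 25, putting phase 25 no earlier than position 2. That position is achievable by scheduling exactly that predecessor first.

2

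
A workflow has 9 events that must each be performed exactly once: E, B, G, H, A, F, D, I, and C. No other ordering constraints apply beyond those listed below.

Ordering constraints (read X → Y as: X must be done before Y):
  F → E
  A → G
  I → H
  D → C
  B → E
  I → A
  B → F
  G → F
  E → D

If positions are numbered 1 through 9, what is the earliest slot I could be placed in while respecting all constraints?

1

No constraint forces any other event before I, so it can be placed first.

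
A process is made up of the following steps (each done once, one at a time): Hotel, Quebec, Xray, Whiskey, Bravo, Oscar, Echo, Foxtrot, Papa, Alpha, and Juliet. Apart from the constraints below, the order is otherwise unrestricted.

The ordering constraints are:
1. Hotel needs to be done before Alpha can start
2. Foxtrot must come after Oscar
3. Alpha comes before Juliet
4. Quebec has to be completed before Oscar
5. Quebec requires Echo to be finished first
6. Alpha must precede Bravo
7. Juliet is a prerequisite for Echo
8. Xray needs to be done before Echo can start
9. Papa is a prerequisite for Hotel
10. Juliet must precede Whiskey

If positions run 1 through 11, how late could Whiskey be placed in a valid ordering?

No constraint forces any step after Whiskey, so it can be placed last, in position 11.

11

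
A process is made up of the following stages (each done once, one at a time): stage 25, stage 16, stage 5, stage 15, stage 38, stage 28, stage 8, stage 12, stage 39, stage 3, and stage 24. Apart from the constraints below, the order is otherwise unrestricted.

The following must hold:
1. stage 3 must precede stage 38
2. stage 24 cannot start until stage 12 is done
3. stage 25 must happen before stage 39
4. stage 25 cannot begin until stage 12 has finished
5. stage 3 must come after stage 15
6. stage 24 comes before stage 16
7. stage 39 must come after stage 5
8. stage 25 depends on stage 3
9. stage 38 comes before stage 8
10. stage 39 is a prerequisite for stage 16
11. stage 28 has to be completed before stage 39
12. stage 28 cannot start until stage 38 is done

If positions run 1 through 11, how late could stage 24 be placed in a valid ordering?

Following the constraints forward from stage 24, its only required successor is stage 16.
So at least 1 stage follows stage 24, putting stage 24 no later than position 10. That position is achievable by scheduling everything else first.

10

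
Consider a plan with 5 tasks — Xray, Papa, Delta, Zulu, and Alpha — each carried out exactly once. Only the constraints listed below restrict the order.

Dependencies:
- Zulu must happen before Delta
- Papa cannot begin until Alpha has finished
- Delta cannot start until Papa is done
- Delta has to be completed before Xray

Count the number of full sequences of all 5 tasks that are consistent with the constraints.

2 tasks have no prerequisites (Zulu, Alpha), so any of them could come first.
Enumerating by repeatedly choosing an available task (one whose prerequisites are all placed) gives 3 distinct complete orderings.

3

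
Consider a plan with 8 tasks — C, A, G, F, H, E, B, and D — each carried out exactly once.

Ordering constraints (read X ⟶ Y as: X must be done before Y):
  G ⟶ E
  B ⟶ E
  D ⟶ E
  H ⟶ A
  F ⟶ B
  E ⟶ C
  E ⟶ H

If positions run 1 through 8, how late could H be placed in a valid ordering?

7

The only task forced after H (directly or by a chain) is A.
With 1 mandatory successor out of 8 tasks total, the latest slot for H is 8−1 = 7, and it's reachable by doing all non-successors before H.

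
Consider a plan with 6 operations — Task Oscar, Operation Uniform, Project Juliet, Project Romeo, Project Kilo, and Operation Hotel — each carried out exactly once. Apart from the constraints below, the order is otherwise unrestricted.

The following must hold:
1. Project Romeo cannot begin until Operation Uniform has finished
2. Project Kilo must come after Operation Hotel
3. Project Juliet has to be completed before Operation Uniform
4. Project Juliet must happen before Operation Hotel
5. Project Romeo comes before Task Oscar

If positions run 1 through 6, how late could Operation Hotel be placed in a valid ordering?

Following the constraints forward from Operation Hotel, its only required successor is Project Kilo.
So at least 1 operation follows Operation Hotel, putting Operation Hotel no later than position 5. That position is achievable by scheduling everything else first.

5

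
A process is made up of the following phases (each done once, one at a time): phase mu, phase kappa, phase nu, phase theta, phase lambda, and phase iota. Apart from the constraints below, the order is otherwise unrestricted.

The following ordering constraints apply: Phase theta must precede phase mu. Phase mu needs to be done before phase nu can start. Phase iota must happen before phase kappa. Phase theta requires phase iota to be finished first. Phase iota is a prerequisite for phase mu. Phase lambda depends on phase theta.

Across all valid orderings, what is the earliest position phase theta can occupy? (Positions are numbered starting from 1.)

The only phase forced before phase theta (directly or transitively) is phase iota.
So at minimum 1 phase comes before phase theta, putting phase theta no earlier than position 2. That position is achievable by scheduling exactly that predecessor first.

2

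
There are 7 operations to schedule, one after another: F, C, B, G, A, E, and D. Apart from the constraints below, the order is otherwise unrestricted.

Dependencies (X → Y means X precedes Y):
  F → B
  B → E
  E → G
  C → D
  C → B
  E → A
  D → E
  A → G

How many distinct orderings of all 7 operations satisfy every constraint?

5

The operations with no prerequisites are F, C; any of them can be placed first.
Counting all ways to extend the partial order to a total order gives 5.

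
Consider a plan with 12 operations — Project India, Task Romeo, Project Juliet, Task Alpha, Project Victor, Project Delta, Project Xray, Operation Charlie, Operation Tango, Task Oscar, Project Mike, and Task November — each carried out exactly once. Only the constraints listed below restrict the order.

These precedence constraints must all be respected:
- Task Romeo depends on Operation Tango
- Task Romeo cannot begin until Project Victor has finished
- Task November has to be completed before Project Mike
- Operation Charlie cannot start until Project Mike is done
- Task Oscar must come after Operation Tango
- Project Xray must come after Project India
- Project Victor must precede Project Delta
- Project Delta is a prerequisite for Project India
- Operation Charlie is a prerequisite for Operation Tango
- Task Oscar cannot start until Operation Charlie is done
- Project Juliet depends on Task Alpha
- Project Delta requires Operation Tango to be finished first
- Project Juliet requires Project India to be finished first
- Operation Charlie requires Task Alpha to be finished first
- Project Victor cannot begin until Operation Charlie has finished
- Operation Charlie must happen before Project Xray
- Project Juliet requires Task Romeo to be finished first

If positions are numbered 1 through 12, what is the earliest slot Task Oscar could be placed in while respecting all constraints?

The operations that are forced before Task Oscar, directly or transitively, are Task Alpha, Operation Charlie, Operation Tango, Project Mike, Task November. That's 5 operations.
So at minimum 5 operations come before Task Oscar, putting Task Oscar no earlier than position 6. That position is achievable by scheduling exactly those predecessors first.

6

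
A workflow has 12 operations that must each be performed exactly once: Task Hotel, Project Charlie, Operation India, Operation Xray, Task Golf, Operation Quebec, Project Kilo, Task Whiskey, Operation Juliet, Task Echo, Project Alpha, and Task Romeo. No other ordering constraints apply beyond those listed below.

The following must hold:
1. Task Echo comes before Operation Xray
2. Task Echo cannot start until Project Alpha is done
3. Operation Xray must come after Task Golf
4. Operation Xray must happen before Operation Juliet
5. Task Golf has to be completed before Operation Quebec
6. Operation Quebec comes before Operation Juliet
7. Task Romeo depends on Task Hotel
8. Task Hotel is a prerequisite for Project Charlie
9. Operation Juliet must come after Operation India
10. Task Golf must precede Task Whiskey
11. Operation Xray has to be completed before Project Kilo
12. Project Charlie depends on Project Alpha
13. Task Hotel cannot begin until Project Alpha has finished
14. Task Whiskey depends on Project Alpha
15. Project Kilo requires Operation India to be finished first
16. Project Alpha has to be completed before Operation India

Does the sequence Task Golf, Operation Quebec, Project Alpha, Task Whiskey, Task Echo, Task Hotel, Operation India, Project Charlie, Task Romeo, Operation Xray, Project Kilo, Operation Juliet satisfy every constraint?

Yes

Going through the constraints one by one, each required predecessor appears earlier in the sequence than its dependent — e.g. Operation Quebec (position 2) is before Operation Juliet (position 12), as required.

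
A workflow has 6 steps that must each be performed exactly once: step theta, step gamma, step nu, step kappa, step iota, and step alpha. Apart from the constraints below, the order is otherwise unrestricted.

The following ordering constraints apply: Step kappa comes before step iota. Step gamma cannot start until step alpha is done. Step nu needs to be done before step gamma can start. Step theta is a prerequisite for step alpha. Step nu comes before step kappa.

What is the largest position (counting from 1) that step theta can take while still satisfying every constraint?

4

The steps that are forced after step theta, directly or by a chain of constraints, are step gamma, step alpha. That's 2 steps.
With 2 mandatory successors out of 6 steps total, the latest slot for step theta is 6−2 = 4, and it's reachable by doing all non-successors before step theta.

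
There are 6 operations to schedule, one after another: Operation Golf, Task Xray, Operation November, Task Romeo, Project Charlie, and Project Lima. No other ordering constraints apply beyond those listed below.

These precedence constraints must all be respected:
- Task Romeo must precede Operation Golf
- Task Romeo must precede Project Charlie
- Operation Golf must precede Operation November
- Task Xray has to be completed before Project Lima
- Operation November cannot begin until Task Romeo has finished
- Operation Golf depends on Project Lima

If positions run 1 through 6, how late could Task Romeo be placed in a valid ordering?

3

The operations that are forced after Task Romeo, directly or by a chain of constraints, are Operation Golf, Operation November, Project Charlie. That's 3 operations.
So at least 3 operations follow Task Romeo, putting Task Romeo no later than position 3. That position is achievable by scheduling everything else first.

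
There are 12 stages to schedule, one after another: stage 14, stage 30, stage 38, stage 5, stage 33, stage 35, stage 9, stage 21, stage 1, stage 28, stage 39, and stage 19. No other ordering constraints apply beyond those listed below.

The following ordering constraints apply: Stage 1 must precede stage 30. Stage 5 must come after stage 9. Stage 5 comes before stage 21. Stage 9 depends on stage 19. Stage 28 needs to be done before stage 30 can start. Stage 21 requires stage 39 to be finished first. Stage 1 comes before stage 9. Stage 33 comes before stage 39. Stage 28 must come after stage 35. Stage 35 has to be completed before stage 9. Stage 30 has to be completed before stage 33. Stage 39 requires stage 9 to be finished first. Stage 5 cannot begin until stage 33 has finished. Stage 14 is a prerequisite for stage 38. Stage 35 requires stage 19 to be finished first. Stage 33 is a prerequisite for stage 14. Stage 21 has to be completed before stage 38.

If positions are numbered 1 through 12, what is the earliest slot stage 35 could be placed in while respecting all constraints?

Working backwards through the constraints from stage 35, its only required predecessor is stage 19.
With 1 mandatory predecessor, the earliest stage 35 can sit is position 1+1 = 2, and placing just that one first achieves it.

2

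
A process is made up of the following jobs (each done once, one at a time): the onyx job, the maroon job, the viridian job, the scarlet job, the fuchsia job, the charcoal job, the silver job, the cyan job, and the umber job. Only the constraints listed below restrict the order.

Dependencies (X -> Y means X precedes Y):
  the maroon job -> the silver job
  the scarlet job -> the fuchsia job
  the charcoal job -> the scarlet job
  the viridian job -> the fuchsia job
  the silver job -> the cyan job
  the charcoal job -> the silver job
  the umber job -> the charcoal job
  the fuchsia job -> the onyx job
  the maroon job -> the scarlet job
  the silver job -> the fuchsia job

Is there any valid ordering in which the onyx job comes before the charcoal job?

Following the charcoal job → the scarlet job → the fuchsia job → the onyx job, the charcoal job must precede the onyx job in every valid ordering.
So no valid ordering can have the onyx job before the charcoal job.

No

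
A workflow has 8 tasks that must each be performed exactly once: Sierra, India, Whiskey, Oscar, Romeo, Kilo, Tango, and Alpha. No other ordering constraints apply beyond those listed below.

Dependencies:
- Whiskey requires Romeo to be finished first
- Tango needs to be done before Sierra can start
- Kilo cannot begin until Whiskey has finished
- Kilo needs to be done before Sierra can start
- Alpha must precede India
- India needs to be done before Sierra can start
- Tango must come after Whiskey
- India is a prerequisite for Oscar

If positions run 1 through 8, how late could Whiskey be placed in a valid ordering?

5

Following every chain forward from Whiskey, the tasks that must come later are Sierra, Kilo, Tango — 3 of them.
With 3 mandatory successors out of 8 tasks total, the latest slot for Whiskey is 8−3 = 5, and it's reachable by doing all non-successors before Whiskey.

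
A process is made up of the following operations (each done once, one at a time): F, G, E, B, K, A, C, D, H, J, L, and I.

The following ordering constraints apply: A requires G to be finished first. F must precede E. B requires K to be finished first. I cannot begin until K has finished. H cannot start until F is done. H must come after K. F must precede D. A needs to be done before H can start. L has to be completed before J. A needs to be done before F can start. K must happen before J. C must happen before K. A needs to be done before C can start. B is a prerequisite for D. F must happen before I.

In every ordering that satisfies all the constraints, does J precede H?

No

J and H are not related by any chain of constraints.
There exist valid orderings with H before J, so J is not required to come first.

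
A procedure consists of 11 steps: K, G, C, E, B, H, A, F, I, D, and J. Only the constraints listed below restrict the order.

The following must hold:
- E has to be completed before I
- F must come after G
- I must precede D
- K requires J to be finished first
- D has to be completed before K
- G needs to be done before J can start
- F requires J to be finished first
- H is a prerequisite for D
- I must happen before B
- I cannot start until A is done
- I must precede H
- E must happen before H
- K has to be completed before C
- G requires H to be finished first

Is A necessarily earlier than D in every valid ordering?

Chaining the stated constraints: A → I → D.
Hence A necessarily comes before D.

Yes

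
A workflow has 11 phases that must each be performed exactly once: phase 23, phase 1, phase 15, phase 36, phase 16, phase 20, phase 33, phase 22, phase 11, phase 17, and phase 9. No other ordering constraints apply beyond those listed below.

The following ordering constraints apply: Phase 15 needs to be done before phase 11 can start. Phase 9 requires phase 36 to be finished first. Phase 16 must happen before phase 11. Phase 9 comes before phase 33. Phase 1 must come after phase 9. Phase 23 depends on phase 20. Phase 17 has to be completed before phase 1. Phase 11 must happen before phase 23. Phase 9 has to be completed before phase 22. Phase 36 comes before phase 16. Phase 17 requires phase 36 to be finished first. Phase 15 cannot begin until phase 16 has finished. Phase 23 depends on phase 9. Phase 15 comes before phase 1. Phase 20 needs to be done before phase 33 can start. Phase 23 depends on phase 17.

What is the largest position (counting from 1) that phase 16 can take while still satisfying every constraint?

Following every chain forward from phase 16, the phases that must come later are phase 23, phase 1, phase 15, phase 11 — 4 of them.
With 4 mandatory successors out of 11 phases total, the latest slot for phase 16 is 11−4 = 7, and it's reachable by doing all non-successors before phase 16.

7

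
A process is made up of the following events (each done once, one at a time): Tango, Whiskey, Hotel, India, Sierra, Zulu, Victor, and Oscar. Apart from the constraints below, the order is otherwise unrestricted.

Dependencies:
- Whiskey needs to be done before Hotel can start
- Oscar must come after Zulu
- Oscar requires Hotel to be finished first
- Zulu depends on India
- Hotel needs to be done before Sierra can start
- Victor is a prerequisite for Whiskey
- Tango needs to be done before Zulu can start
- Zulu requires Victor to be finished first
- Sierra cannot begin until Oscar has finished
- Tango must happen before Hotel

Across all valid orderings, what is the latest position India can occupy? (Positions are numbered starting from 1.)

Following every chain forward from India, the events that must come later are Sierra, Zulu, Oscar — 3 of them.
With 3 mandatory successors out of 8 events total, the latest slot for India is 8−3 = 5, and it's reachable by doing all non-successors before India.

5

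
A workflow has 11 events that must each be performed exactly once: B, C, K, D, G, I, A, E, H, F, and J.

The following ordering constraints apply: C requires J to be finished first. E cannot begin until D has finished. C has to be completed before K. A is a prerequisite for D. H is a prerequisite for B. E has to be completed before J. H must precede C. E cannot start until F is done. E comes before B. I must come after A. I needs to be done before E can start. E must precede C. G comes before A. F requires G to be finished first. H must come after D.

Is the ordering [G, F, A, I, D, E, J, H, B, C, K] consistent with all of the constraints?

Going through the constraints one by one, each required predecessor appears earlier in the sequence than its dependent — e.g. F (position 2) is before E (position 6), as required.

Yes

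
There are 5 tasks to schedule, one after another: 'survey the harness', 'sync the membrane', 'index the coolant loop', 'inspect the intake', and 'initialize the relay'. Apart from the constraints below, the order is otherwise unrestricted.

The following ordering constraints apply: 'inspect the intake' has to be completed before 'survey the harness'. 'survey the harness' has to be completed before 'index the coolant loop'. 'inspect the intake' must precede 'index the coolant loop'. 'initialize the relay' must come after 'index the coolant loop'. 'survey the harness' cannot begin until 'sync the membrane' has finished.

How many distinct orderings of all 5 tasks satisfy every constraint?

2

The tasks with no prerequisites are 'sync the membrane', 'inspect the intake'; any of them can be placed first.
Enumerating by repeatedly choosing an available task (one whose prerequisites are all placed) gives 2 distinct complete orderings.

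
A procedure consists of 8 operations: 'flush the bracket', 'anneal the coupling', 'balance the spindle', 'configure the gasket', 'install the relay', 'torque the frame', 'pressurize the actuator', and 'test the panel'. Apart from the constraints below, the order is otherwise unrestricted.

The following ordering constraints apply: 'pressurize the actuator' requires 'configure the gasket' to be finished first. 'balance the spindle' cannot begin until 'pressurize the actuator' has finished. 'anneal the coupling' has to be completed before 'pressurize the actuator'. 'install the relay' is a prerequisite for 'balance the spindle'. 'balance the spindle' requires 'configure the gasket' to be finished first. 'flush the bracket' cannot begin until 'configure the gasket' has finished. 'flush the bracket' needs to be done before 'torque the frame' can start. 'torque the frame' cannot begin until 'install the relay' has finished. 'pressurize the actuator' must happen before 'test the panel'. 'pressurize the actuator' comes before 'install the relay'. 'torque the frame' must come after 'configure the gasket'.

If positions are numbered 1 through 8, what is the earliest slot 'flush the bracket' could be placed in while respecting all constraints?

2

Working backwards through the constraints from 'flush the bracket', its only required predecessor is 'configure the gasket'.
So at minimum 1 operation comes before 'flush the bracket', putting 'flush the bracket' no earlier than position 2. That position is achievable by scheduling exactly that predecessor first.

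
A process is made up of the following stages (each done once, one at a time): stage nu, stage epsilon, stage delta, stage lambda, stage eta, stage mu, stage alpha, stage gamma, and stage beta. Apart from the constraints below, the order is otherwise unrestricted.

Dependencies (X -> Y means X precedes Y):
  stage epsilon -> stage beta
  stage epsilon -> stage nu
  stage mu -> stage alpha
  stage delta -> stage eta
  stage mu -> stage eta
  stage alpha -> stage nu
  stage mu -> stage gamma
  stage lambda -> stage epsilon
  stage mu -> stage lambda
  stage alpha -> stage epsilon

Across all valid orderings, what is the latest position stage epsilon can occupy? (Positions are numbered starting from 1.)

7

The stages that are forced after stage epsilon, directly or by a chain of constraints, are stage nu, stage beta. That's 2 stages.
With 2 mandatory successors out of 9 stages total, the latest slot for stage epsilon is 9−2 = 7, and it's reachable by doing all non-successors before stage epsilon.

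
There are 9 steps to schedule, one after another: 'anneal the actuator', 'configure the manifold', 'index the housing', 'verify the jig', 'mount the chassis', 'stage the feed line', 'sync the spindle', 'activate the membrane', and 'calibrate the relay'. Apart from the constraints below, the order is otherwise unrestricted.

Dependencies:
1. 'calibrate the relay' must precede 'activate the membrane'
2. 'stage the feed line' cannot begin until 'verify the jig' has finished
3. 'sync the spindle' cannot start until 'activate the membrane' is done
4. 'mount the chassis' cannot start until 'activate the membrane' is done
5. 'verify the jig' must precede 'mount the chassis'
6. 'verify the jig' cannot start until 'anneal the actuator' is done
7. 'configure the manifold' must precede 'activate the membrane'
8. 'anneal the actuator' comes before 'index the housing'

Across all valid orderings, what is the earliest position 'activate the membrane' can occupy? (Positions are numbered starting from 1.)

3

The steps that are forced before 'activate the membrane', directly or transitively, are 'configure the manifold', 'calibrate the relay'. That's 2 steps.
With 2 mandatory predecessors, the earliest 'activate the membrane' can sit is position 2+1 = 3, and placing just those 2 first achieves it.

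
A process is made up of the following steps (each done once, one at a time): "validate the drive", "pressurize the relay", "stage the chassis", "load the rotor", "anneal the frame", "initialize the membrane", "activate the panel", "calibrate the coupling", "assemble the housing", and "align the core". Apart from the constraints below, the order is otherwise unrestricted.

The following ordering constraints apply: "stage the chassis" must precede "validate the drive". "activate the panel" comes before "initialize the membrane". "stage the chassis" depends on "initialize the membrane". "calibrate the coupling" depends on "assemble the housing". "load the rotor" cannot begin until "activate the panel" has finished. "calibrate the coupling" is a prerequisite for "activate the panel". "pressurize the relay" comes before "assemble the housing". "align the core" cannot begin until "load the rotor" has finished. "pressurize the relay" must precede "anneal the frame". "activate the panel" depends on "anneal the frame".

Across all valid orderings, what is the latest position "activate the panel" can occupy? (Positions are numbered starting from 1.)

Following every chain forward from "activate the panel", the steps that must come later are "validate the drive", "stage the chassis", "load the rotor", "initialize the membrane", "align the core" — 5 of them.
So at least 5 steps follow "activate the panel", putting "activate the panel" no later than position 5. That position is achievable by scheduling everything else first.

5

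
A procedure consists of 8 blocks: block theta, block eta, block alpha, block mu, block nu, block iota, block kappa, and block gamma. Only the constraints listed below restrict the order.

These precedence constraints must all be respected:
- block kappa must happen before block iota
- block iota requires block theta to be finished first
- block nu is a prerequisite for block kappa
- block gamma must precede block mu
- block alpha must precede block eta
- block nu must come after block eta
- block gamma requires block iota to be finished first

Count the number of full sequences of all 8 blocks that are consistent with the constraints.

5

The blocks with no prerequisites are block theta, block alpha; any of them can be placed first.
Systematically extending each partial ordering one block at a time and counting, there are 5 complete orderings.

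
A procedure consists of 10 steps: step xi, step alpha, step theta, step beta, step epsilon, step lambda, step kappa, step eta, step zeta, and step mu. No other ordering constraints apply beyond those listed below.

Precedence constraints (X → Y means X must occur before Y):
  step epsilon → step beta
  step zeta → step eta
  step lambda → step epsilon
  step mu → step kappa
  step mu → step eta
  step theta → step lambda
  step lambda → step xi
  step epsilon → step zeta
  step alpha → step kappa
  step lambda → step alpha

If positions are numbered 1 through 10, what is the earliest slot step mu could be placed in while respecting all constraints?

1

Nothing is required before step mu; it can be the very first step.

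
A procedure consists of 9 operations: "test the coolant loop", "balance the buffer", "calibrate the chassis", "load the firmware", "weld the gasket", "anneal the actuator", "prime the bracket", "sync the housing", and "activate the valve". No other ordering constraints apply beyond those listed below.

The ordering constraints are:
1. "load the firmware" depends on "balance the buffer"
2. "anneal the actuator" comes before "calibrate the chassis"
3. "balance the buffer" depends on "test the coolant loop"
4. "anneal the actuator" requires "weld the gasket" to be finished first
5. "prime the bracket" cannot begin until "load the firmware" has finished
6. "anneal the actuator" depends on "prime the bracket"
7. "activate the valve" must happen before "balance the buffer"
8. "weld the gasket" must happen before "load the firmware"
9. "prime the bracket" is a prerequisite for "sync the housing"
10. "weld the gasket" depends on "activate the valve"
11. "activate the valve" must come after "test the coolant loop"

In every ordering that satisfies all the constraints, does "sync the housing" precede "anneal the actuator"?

"sync the housing" and "anneal the actuator" are not related by any chain of constraints.
A valid ordering placing "anneal the actuator" before "sync the housing" exists, so the answer is no.

No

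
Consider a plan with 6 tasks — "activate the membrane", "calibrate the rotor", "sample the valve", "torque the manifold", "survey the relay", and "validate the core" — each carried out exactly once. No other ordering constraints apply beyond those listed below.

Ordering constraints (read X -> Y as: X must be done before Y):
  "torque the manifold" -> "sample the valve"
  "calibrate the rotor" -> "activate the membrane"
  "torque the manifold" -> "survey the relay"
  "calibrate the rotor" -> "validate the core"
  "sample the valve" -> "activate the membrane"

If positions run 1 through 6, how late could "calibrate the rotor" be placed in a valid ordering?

Every task that must follow "calibrate the rotor" has to come after it. Tracing all chains starting from "calibrate the rotor", those tasks are: "activate the membrane", "validate the core" — 2 in total.
With 2 mandatory successors out of 6 tasks total, the latest slot for "calibrate the rotor" is 6−2 = 4, and it's reachable by doing all non-successors before "calibrate the rotor".

4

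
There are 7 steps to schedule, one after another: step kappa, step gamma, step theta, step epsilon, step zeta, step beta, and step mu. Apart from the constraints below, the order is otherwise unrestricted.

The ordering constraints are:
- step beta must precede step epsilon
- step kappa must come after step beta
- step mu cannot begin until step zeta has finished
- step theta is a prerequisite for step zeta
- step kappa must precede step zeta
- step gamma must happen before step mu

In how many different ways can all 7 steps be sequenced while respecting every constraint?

3 steps have no prerequisites (step gamma, step theta, step beta), so any of them could come first.
Counting all ways to extend the partial order to a total order gives 81.

81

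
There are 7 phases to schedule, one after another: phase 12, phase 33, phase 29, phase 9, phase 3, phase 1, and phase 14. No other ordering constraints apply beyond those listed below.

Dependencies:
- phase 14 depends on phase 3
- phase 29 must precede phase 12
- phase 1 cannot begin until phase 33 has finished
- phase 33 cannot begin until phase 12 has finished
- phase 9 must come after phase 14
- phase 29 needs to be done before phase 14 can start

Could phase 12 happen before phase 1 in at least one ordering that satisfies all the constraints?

Yes

The constraints force phase 12 before phase 1, so yes — every valid ordering has phase 12 earlier.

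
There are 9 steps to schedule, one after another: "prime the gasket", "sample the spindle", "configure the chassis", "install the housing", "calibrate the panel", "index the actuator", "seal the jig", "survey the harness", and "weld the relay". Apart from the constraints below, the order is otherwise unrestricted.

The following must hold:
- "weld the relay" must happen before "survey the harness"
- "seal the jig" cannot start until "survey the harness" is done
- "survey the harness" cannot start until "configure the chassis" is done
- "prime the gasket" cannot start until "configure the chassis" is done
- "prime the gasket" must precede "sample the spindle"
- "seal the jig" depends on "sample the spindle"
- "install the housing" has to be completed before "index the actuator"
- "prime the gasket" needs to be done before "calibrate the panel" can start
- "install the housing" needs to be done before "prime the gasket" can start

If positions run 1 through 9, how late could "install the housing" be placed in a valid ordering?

4

Following every chain forward from "install the housing", the steps that must come later are "prime the gasket", "sample the spindle", "calibrate the panel", "index the actuator", "seal the jig" — 5 of them.
So at least 5 steps follow "install the housing", putting "install the housing" no later than position 4. That position is achievable by scheduling everything else first.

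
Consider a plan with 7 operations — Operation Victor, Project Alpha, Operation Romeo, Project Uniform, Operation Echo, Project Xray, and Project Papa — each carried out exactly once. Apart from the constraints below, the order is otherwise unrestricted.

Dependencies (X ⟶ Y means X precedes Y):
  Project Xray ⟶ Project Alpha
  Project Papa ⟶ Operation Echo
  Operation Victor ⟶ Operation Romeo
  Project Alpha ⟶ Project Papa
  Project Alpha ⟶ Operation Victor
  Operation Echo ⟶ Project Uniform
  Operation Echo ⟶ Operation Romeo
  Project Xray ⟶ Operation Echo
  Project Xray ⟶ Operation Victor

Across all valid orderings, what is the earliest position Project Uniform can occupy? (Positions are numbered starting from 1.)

Working backwards through the constraints from Project Uniform, its full set of required predecessors is Project Alpha, Operation Echo, Project Xray, Project Papa — 4 of them.
So at minimum 4 operations come before Project Uniform, putting Project Uniform no earlier than position 5. That position is achievable by scheduling exactly those predecessors first.

5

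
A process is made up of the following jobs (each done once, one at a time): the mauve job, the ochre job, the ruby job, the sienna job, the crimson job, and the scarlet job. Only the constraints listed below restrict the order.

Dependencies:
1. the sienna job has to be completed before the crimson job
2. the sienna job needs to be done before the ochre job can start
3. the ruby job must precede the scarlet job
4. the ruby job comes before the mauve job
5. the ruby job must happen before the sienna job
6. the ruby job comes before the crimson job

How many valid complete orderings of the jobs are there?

40

Only the ruby job has no prerequisites, so it must go first.
Systematically extending each partial ordering one job at a time and counting, there are 40 complete orderings.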